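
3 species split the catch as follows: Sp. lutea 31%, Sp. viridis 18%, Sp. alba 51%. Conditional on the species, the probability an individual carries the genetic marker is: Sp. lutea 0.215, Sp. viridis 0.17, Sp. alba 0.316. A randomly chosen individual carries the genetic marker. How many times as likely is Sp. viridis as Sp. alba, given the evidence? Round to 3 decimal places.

Unnormalized posteriors (prior × likelihood):
  Sp. lutea: 0.31 × 0.215 = 0.06665
  Sp. viridis: 0.18 × 0.17 = 0.0306
  Sp. alba: 0.51 × 0.316 = 0.16116
Total = 0.25841.
The ratio is 0.0306 / 0.16116 (the normalizer cancels) = 0.190.

0.190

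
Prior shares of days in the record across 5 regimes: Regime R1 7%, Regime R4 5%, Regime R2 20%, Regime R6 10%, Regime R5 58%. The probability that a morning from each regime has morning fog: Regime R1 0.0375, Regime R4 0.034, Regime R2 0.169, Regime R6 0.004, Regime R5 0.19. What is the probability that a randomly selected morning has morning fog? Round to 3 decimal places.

0.149

By Bayes' rule, posterior ∝ prior × likelihood:
  Regime R1: 0.07 × 0.0375 = 0.002625
  Regime R4: 0.05 × 0.034 = 0.0017
  Regime R2: 0.2 × 0.169 = 0.0338
  Regime R6: 0.1 × 0.004 = 0.0004
  Regime R5: 0.58 × 0.19 = 0.1102
P(fog) = 0.002625 + 0.0017 + 0.0338 + 0.0004 + 0.1102 = 0.148725 → 0.149.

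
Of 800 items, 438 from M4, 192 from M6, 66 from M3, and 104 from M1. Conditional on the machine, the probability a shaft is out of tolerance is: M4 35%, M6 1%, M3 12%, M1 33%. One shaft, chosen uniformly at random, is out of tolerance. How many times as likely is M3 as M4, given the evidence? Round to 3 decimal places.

Prior × likelihood for each hypothesis:
  M4: 0.5475 × 0.35 = 0.191625
  M6: 0.24 × 0.01 = 0.0024
  M3: 0.0825 × 0.12 = 0.0099
  M1: 0.13 × 0.33 = 0.0429
Sum = 0.246825.
The ratio is 0.0099 / 0.191625 (the normalizer cancels) = 0.052.

0.052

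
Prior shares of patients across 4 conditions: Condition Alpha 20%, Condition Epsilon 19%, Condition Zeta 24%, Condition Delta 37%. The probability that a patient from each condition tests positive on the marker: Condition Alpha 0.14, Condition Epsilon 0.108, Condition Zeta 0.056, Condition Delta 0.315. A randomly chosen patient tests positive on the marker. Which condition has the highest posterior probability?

Unnormalized posteriors (prior × likelihood):
  Condition Alpha: 0.2 × 0.14 = 0.028
  Condition Epsilon: 0.19 × 0.108 = 0.02052
  Condition Zeta: 0.24 × 0.056 = 0.01344
  Condition Delta: 0.37 × 0.315 = 0.11655
Total = 0.17851.
Largest term belongs to Condition Delta, so Condition Delta is most probable.

Condition Delta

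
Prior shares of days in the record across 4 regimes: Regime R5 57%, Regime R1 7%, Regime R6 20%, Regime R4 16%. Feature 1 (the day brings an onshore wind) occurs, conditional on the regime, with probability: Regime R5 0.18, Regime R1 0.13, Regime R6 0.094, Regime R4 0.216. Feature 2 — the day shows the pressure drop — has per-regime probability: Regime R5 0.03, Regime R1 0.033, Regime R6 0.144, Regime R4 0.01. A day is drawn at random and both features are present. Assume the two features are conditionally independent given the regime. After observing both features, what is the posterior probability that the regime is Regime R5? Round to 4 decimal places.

Compute prior × likelihood for every hypothesis:
  Regime R5: 0.57 × 0.18 × 0.03 = 0.003078
  Regime R1: 0.07 × 0.13 × 0.033 = 0.0003003
  Regime R6: 0.2 × 0.094 × 0.144 = 0.0027072
  Regime R4: 0.16 × 0.216 × 0.01 = 0.0003456
Total = 0.0064311.
P(Regime R5 | evidence) = 0.003078 / 0.0064311 ≈ 0.4786.

0.4786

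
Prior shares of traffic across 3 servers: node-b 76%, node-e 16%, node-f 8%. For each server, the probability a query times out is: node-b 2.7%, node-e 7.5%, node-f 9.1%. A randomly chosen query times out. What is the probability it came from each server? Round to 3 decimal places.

node-b 0.516, node-e 0.302, node-f 0.183

By Bayes' rule, posterior ∝ prior × likelihood:
  node-b: 0.76 × 0.027 = 0.02052
  node-e: 0.16 × 0.075 = 0.012
  node-f: 0.08 × 0.091 = 0.00728
Total = 0.0398.
P(node-b | timeout) = 0.02052/0.0398 ≈ 0.516
P(node-e | timeout) = 0.012/0.0398 ≈ 0.302
P(node-f | timeout) = 0.00728/0.0398 ≈ 0.183
(Check: 0.516+0.302+0.183 = 1.001.)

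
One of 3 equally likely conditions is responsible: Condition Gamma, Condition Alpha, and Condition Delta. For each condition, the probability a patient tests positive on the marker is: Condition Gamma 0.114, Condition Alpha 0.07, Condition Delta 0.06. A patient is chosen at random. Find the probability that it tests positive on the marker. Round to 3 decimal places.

0.081

Since the prior is uniform, the posterior is proportional to the likelihood:
  Condition Gamma: 0.114
  Condition Alpha: 0.07
  Condition Delta: 0.06
P(marker-positive) = (1/3) × (0.114 + 0.07 + 0.06) = 0.244/3 ≈ 0.081.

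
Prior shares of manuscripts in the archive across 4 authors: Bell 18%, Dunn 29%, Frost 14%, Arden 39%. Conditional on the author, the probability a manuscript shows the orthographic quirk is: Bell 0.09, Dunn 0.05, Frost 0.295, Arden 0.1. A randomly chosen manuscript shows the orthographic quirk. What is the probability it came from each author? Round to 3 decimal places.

Bell 0.146, Dunn 0.131, Frost 0.372, Arden 0.351

Prior × likelihood for each hypothesis:
  Bell: 0.18 × 0.09 = 0.0162
  Dunn: 0.29 × 0.05 = 0.0145
  Frost: 0.14 × 0.295 = 0.0413
  Arden: 0.39 × 0.1 = 0.039
Sum = 0.111.
P(Bell | quirk) = 0.0162/0.111 ≈ 0.146
P(Dunn | quirk) = 0.0145/0.111 ≈ 0.131
P(Frost | quirk) = 0.0413/0.111 ≈ 0.372
P(Arden | quirk) = 0.039/0.111 ≈ 0.351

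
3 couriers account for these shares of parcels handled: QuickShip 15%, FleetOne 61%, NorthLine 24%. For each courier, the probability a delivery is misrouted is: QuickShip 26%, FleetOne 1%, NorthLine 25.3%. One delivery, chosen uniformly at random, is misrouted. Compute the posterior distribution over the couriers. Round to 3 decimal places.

Prior × likelihood for each hypothesis:
  QuickShip: 0.15 × 0.26 = 0.039
  FleetOne: 0.61 × 0.01 = 0.0061
  NorthLine: 0.24 × 0.253 = 0.06072
Total = 0.10582.
P(QuickShip | misrouted) = 0.039/0.10582 ≈ 0.369
P(FleetOne | misrouted) = 0.0061/0.10582 ≈ 0.058
P(NorthLine | misrouted) = 0.06072/0.10582 ≈ 0.574
(Check: 0.369+0.058+0.574 = 1.001.)

QuickShip 0.369, FleetOne 0.058, NorthLine 0.574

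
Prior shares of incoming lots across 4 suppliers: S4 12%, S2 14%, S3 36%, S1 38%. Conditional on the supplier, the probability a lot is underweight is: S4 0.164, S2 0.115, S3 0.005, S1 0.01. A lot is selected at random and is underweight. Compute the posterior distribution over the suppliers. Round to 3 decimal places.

S4 0.476, S2 0.389, S3 0.043, S1 0.092

Compute prior × likelihood for every hypothesis:
  S4: 0.12 × 0.164 = 0.01968
  S2: 0.14 × 0.115 = 0.0161
  S3: 0.36 × 0.005 = 0.0018
  S1: 0.38 × 0.01 = 0.0038
Sum = 0.04138.
P(S4 | underweight) = 0.01968/0.04138 ≈ 0.476
P(S2 | underweight) = 0.0161/0.04138 ≈ 0.389
P(S3 | underweight) = 0.0018/0.04138 ≈ 0.043
P(S1 | underweight) = 0.0038/0.04138 ≈ 0.092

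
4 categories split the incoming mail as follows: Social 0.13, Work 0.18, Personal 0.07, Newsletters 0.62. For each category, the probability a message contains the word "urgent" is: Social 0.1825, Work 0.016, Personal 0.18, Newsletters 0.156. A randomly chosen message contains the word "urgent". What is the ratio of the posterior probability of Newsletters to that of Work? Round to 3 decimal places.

33.583

Prior × likelihood for each hypothesis:
  Social: 0.13 × 0.1825 = 0.023725
  Work: 0.18 × 0.016 = 0.00288
  Personal: 0.07 × 0.18 = 0.0126
  Newsletters: 0.62 × 0.156 = 0.09672
Sum = 0.135925.
The ratio is 0.09672 / 0.00288 (the normalizer cancels) = 33.583.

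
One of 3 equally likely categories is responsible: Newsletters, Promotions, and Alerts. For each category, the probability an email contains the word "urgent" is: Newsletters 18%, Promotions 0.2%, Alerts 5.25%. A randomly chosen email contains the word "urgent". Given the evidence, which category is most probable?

Since the prior is uniform, the posterior is proportional to the likelihood:
  Newsletters: 0.18
  Promotions: 0.002
  Alerts: 0.0525
Normalizing constant = 0.2345.
Largest term belongs to Newsletters, so Newsletters is most probable.

Newsletters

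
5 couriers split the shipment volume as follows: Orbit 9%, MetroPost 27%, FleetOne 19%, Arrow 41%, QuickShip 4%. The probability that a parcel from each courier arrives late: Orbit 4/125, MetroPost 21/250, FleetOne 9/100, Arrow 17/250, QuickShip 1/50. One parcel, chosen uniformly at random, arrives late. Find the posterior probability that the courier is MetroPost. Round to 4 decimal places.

0.3179

Prior × likelihood for each hypothesis:
  Orbit: 0.09 × 0.032 = 0.00288
  MetroPost: 0.27 × 0.084 = 0.02268
  FleetOne: 0.19 × 0.09 = 0.0171
  Arrow: 0.41 × 0.068 = 0.02788
  QuickShip: 0.04 × 0.02 = 0.0008
Total = 0.07134.
P(MetroPost | evidence) = 0.02268 / 0.07134 ≈ 0.3179.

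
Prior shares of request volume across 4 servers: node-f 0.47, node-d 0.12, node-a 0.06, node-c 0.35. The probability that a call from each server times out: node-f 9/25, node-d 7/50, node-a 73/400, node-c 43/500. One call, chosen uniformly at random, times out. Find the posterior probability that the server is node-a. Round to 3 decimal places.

Prior × likelihood for each hypothesis:
  node-f: 0.47 × 0.36 = 0.1692
  node-d: 0.12 × 0.14 = 0.0168
  node-a: 0.06 × 0.1825 = 0.01095
  node-c: 0.35 × 0.086 = 0.0301
Normalizing constant = 0.22705.
P(node-a | evidence) = 0.01095 / 0.22705 ≈ 0.048.

0.048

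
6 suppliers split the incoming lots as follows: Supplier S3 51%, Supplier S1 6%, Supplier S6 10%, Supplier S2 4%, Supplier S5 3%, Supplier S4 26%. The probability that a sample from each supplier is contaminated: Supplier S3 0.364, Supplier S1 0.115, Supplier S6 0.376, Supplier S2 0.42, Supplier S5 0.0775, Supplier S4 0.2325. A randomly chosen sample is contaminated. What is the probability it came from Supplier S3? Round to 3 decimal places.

0.599

Prior × likelihood for each hypothesis:
  Supplier S3: 0.51 × 0.364 = 0.18564
  Supplier S1: 0.06 × 0.115 = 0.0069
  Supplier S6: 0.1 × 0.376 = 0.0376
  Supplier S2: 0.04 × 0.42 = 0.0168
  Supplier S5: 0.03 × 0.0775 = 0.002325
  Supplier S4: 0.26 × 0.2325 = 0.06045
Total = 0.309715.
P(Supplier S3 | evidence) = 0.18564 / 0.309715 ≈ 0.599.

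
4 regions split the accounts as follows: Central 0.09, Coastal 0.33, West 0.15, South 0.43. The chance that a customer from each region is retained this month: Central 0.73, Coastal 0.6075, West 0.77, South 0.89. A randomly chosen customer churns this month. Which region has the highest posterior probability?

Coastal

Taking complements, P(churn | each) = Central 0.27, Coastal 0.3925, West 0.23, South 0.11.
Unnormalized posteriors (prior × likelihood):
  Central: 0.09 × 0.27 = 0.0243
  Coastal: 0.33 × 0.3925 = 0.129525
  West: 0.15 × 0.23 = 0.0345
  South: 0.43 × 0.11 = 0.0473
Total = 0.235625.
Largest term belongs to Coastal, so Coastal is most probable.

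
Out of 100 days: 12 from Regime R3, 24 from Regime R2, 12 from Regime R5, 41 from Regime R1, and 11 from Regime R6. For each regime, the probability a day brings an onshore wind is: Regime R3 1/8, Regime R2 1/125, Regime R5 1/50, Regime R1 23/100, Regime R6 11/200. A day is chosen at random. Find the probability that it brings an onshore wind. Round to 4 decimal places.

0.1197

By Bayes' rule, posterior ∝ prior × likelihood:
  Regime R3: 0.12 × 0.125 = 0.015
  Regime R2: 0.24 × 0.008 = 0.00192
  Regime R5: 0.12 × 0.02 = 0.0024
  Regime R1: 0.41 × 0.23 = 0.0943
  Regime R6: 0.11 × 0.055 = 0.00605
P(onshore) = 0.015 + 0.00192 + 0.0024 + 0.0943 + 0.00605 = 0.11967 → 0.1197.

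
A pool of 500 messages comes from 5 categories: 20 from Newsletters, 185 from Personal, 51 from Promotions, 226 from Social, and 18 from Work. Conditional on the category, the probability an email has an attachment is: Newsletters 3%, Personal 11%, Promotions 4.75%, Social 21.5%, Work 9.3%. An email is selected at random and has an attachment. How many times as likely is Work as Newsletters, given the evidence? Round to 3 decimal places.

2.790

Unnormalized posteriors (prior × likelihood):
  Newsletters: 0.04 × 0.03 = 0.0012
  Personal: 0.37 × 0.11 = 0.0407
  Promotions: 0.102 × 0.0475 = 0.004845
  Social: 0.452 × 0.215 = 0.09718
  Work: 0.036 × 0.093 = 0.003348
Sum = 0.147273.
The ratio is 0.003348 / 0.0012 (the normalizer cancels) = 2.790.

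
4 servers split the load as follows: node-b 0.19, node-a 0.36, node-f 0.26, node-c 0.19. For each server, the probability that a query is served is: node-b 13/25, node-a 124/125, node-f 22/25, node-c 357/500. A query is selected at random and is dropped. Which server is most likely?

node-b

Taking complements, P(dropped | each) = node-b 0.48, node-a 0.008, node-f 0.12, node-c 0.286.
Unnormalized posteriors (prior × likelihood):
  node-b: 0.19 × 0.48 = 0.0912
  node-a: 0.36 × 0.008 = 0.00288
  node-f: 0.26 × 0.12 = 0.0312
  node-c: 0.19 × 0.286 = 0.05434
Total = 0.17962.
Largest term belongs to node-b, so node-b is most probable.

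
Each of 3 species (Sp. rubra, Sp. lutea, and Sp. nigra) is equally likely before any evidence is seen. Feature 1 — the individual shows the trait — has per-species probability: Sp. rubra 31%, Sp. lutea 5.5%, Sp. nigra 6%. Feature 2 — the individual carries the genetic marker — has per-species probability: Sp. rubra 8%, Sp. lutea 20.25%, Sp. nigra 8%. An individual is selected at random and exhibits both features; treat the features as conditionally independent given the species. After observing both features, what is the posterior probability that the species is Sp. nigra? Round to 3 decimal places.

With a uniform prior (1/3 each), posterior ∝ likelihood:
  Sp. rubra: 0.31 × 0.08 = 0.0248
  Sp. lutea: 0.055 × 0.2025 = 0.0111375
  Sp. nigra: 0.06 × 0.08 = 0.0048
Total = 0.0407375.
P(Sp. nigra | evidence) = 0.0048 / 0.0407375 ≈ 0.118.

0.118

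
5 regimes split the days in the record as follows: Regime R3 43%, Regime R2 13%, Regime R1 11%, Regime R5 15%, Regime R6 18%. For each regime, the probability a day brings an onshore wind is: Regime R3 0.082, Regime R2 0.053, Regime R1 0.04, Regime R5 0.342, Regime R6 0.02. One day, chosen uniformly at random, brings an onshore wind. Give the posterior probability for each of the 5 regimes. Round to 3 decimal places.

Regime R3 0.348, Regime R2 0.068, Regime R1 0.043, Regime R5 0.506, Regime R6 0.035

By Bayes' rule, posterior ∝ prior × likelihood:
  Regime R3: 0.43 × 0.082 = 0.03526
  Regime R2: 0.13 × 0.053 = 0.00689
  Regime R1: 0.11 × 0.04 = 0.0044
  Regime R5: 0.15 × 0.342 = 0.0513
  Regime R6: 0.18 × 0.02 = 0.0036
Normalizing constant = 0.10145.
P(Regime R3 | onshore) = 0.03526/0.10145 ≈ 0.348
P(Regime R2 | onshore) = 0.00689/0.10145 ≈ 0.068
P(Regime R1 | onshore) = 0.0044/0.10145 ≈ 0.043
P(Regime R5 | onshore) = 0.0513/0.10145 ≈ 0.506
P(Regime R6 | onshore) = 0.0036/0.10145 ≈ 0.035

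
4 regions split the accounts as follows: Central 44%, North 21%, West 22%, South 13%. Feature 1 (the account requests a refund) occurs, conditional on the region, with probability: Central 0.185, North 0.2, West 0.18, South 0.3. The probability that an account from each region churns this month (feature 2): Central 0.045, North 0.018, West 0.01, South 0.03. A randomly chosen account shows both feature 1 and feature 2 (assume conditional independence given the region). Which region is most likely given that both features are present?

Central

By Bayes' rule, posterior ∝ prior × likelihood:
  Central: 0.44 × 0.185 × 0.045 = 0.003663
  North: 0.21 × 0.2 × 0.018 = 0.000756
  West: 0.22 × 0.18 × 0.01 = 0.000396
  South: 0.13 × 0.3 × 0.03 = 0.00117
Total = 0.005985.
Largest term belongs to Central, so Central is most probable.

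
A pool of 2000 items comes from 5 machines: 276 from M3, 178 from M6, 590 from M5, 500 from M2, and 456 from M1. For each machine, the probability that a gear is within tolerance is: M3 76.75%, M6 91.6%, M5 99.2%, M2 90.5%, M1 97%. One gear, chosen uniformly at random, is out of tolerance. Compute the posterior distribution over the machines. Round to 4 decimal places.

M3 0.4425, M6 0.1031, M5 0.0325, M2 0.3275, M1 0.0943

Taking complements, P(oversize | each) = M3 0.2325, M6 0.084, M5 0.008, M2 0.095, M1 0.03.
By Bayes' rule, posterior ∝ prior × likelihood:
  M3: 0.138 × 0.2325 = 0.032085
  M6: 0.089 × 0.084 = 0.007476
  M5: 0.295 × 0.008 = 0.00236
  M2: 0.25 × 0.095 = 0.02375
  M1: 0.228 × 0.03 = 0.00684
Normalizing constant = 0.072511.
P(M3 | oversize) = 0.032085/0.072511 ≈ 0.4425
P(M6 | oversize) = 0.007476/0.072511 ≈ 0.1031
P(M5 | oversize) = 0.00236/0.072511 ≈ 0.0325
P(M2 | oversize) = 0.02375/0.072511 ≈ 0.3275
P(M1 | oversize) = 0.00684/0.072511 ≈ 0.0943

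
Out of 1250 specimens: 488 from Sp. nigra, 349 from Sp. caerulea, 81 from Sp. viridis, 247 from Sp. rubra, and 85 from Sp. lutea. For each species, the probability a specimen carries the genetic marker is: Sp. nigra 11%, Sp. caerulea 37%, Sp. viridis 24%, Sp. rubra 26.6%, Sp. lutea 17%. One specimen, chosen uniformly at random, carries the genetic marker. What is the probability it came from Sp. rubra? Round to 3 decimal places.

By Bayes' rule, posterior ∝ prior × likelihood:
  Sp. nigra: 0.3904 × 0.11 = 0.042944
  Sp. caerulea: 0.2792 × 0.37 = 0.103304
  Sp. viridis: 0.0648 × 0.24 = 0.015552
  Sp. rubra: 0.1976 × 0.266 = 0.0525616
  Sp. lutea: 0.068 × 0.17 = 0.01156
Total = 0.2259216.
P(Sp. rubra | evidence) = 0.0525616 / 0.2259216 ≈ 0.233.

0.233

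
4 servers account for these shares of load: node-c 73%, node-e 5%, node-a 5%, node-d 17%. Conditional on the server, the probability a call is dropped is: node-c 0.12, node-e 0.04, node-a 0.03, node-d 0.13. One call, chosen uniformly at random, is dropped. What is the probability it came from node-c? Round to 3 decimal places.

By Bayes' rule, posterior ∝ prior × likelihood:
  node-c: 0.73 × 0.12 = 0.0876
  node-e: 0.05 × 0.04 = 0.002
  node-a: 0.05 × 0.03 = 0.0015
  node-d: 0.17 × 0.13 = 0.0221
Normalizing constant = 0.1132.
P(node-c | evidence) = 0.0876 / 0.1132 ≈ 0.774.

0.774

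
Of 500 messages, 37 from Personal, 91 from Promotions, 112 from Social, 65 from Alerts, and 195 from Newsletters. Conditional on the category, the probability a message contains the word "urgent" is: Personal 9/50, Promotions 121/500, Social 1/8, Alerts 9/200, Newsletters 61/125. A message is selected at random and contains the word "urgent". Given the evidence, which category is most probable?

By Bayes' rule, posterior ∝ prior × likelihood:
  Personal: 0.074 × 0.18 = 0.01332
  Promotions: 0.182 × 0.242 = 0.044044
  Social: 0.224 × 0.125 = 0.028
  Alerts: 0.13 × 0.045 = 0.00585
  Newsletters: 0.39 × 0.488 = 0.19032
Normalizing constant = 0.281534.
Largest term belongs to Newsletters, so Newsletters is most probable.

Newsletters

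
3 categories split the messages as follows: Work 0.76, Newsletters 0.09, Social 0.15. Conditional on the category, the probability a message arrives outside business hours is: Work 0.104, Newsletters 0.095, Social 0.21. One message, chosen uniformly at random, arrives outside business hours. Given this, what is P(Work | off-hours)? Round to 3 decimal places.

By Bayes' rule, posterior ∝ prior × likelihood:
  Work: 0.76 × 0.104 = 0.07904
  Newsletters: 0.09 × 0.095 = 0.00855
  Social: 0.15 × 0.21 = 0.0315
Total = 0.11909.
P(Work | evidence) = 0.07904 / 0.11909 ≈ 0.664.

0.664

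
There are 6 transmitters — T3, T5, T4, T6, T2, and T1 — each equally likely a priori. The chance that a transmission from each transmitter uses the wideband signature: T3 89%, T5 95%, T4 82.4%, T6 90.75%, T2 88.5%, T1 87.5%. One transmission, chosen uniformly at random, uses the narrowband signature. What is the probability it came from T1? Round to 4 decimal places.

0.1870

Taking complements, P(narrowband | each) = T3 0.11, T5 0.05, T4 0.176, T6 0.0925, T2 0.115, T1 0.125.
Since the prior is uniform, the posterior is proportional to the likelihood:
  T3: 0.11
  T5: 0.05
  T4: 0.176
  T6: 0.0925
  T2: 0.115
  T1: 0.125
Normalizing constant = 0.6685.
P(T1 | evidence) = 0.125 / 0.6685 ≈ 0.1870.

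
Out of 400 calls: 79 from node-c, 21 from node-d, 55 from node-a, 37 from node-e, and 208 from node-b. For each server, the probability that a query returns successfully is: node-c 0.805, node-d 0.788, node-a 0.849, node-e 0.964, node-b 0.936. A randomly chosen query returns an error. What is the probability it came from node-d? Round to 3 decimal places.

Taking complements, P(error | each) = node-c 0.195, node-d 0.212, node-a 0.151, node-e 0.036, node-b 0.064.
By Bayes' rule, posterior ∝ prior × likelihood:
  node-c: 0.1975 × 0.195 = 0.0385125
  node-d: 0.0525 × 0.212 = 0.01113
  node-a: 0.1375 × 0.151 = 0.0207625
  node-e: 0.0925 × 0.036 = 0.00333
  node-b: 0.52 × 0.064 = 0.03328
Normalizing constant = 0.107015.
P(node-d | evidence) = 0.01113 / 0.107015 ≈ 0.104.

0.104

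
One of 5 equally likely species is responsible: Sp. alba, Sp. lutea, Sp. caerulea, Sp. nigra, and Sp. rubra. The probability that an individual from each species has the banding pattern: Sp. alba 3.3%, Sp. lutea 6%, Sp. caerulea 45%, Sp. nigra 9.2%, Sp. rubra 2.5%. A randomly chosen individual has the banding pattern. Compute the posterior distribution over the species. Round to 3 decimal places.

With a uniform prior (1/5 each), posterior ∝ likelihood:
  Sp. alba: 0.033
  Sp. lutea: 0.06
  Sp. caerulea: 0.45
  Sp. nigra: 0.092
  Sp. rubra: 0.025
Total = 0.66.
P(Sp. alba | banded) = 0.033/0.66 ≈ 0.050
P(Sp. lutea | banded) = 0.06/0.66 ≈ 0.091
P(Sp. caerulea | banded) = 0.45/0.66 ≈ 0.682
P(Sp. nigra | banded) = 0.092/0.66 ≈ 0.139
P(Sp. rubra | banded) = 0.025/0.66 ≈ 0.038
(Check: 0.050+0.091+0.682+0.139+0.038 = 1.000.)

Sp. alba 0.050, Sp. lutea 0.091, Sp. caerulea 0.682, Sp. nigra 0.139, Sp. rubra 0.038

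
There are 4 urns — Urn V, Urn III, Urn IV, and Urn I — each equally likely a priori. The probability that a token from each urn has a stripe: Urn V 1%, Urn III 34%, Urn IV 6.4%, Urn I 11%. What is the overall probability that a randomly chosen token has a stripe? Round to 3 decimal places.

Since the prior is uniform, the posterior is proportional to the likelihood:
  Urn V: 0.01
  Urn III: 0.34
  Urn IV: 0.064
  Urn I: 0.11
P(striped) = (1/4) × (0.01 + 0.34 + 0.064 + 0.11) = 0.524/4 ≈ 0.131.

0.131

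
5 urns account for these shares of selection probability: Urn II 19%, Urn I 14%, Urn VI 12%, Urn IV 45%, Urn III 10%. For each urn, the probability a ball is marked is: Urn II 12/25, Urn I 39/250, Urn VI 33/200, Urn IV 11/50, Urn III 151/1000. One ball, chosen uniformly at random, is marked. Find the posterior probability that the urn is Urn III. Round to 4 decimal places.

By Bayes' rule, posterior ∝ prior × likelihood:
  Urn II: 0.19 × 0.48 = 0.0912
  Urn I: 0.14 × 0.156 = 0.02184
  Urn VI: 0.12 × 0.165 = 0.0198
  Urn IV: 0.45 × 0.22 = 0.099
  Urn III: 0.1 × 0.151 = 0.0151
Total = 0.24694.
P(Urn III | evidence) = 0.0151 / 0.24694 ≈ 0.0611.

0.0611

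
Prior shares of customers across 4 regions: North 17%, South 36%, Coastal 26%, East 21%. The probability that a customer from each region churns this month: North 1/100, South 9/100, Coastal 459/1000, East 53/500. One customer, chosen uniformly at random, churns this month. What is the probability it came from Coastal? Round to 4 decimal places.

0.6792

By Bayes' rule, posterior ∝ prior × likelihood:
  North: 0.17 × 0.01 = 0.0017
  South: 0.36 × 0.09 = 0.0324
  Coastal: 0.26 × 0.459 = 0.11934
  East: 0.21 × 0.106 = 0.02226
Total = 0.1757.
P(Coastal | evidence) = 0.11934 / 0.1757 ≈ 0.6792.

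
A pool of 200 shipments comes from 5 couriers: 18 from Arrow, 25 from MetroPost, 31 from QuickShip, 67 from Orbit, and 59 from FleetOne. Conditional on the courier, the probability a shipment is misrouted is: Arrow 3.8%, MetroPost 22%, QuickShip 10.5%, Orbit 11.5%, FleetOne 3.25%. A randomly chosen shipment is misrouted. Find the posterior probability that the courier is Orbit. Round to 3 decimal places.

Prior × likelihood for each hypothesis:
  Arrow: 0.09 × 0.038 = 0.00342
  MetroPost: 0.125 × 0.22 = 0.0275
  QuickShip: 0.155 × 0.105 = 0.016275
  Orbit: 0.335 × 0.115 = 0.038525
  FleetOne: 0.295 × 0.0325 = 0.0095875
Sum = 0.0953075.
P(Orbit | evidence) = 0.038525 / 0.0953075 ≈ 0.404.

0.404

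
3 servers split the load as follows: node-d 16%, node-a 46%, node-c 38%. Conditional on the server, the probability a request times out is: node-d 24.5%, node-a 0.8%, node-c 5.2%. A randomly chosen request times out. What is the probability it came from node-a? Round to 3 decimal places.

0.059

Unnormalized posteriors (prior × likelihood):
  node-d: 0.16 × 0.245 = 0.0392
  node-a: 0.46 × 0.008 = 0.00368
  node-c: 0.38 × 0.052 = 0.01976
Total = 0.06264.
P(node-a | evidence) = 0.00368 / 0.06264 ≈ 0.059.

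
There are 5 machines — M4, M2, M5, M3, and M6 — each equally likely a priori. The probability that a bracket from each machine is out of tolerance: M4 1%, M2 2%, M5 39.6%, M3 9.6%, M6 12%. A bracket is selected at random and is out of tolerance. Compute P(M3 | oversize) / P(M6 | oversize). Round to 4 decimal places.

Since the prior is uniform, the posterior is proportional to the likelihood:
  M4: 0.01
  M2: 0.02
  M5: 0.396
  M3: 0.096
  M6: 0.12
Sum = 0.642.
The ratio is 0.096 / 0.12 (the normalizer cancels) = 0.8000.

0.8000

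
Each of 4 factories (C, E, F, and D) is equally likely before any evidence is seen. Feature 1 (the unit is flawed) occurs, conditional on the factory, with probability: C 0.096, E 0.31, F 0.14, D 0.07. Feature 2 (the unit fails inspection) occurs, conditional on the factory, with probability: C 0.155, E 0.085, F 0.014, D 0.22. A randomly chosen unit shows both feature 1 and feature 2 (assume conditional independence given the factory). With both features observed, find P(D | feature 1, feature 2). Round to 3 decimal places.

With a uniform prior (1/4 each), posterior ∝ likelihood:
  C: 0.096 × 0.155 = 0.01488
  E: 0.31 × 0.085 = 0.02635
  F: 0.14 × 0.014 = 0.00196
  D: 0.07 × 0.22 = 0.0154
Total = 0.05859.
P(D | evidence) = 0.0154 / 0.05859 ≈ 0.263.

0.263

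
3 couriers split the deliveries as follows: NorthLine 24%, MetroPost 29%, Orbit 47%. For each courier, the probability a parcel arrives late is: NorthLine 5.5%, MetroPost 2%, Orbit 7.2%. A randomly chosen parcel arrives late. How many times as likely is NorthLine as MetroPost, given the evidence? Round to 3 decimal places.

2.276

Unnormalized posteriors (prior × likelihood):
  NorthLine: 0.24 × 0.055 = 0.0132
  MetroPost: 0.29 × 0.02 = 0.0058
  Orbit: 0.47 × 0.072 = 0.03384
Total = 0.05284.
The ratio is 0.0132 / 0.0058 (the normalizer cancels) = 2.276.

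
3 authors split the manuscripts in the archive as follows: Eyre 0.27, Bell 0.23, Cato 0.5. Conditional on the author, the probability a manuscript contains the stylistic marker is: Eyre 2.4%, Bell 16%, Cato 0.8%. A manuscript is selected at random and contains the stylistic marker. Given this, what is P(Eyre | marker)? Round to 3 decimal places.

Unnormalized posteriors (prior × likelihood):
  Eyre: 0.27 × 0.024 = 0.00648
  Bell: 0.23 × 0.16 = 0.0368
  Cato: 0.5 × 0.008 = 0.004
Normalizing constant = 0.04728.
P(Eyre | evidence) = 0.00648 / 0.04728 ≈ 0.137.

0.137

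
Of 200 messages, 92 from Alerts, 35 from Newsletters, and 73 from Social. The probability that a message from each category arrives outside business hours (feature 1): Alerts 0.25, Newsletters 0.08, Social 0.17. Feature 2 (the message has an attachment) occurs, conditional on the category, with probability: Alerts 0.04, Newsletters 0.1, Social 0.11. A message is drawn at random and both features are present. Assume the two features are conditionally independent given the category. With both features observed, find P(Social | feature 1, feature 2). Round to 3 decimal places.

0.532

Compute prior × likelihood for every hypothesis:
  Alerts: 0.46 × 0.25 × 0.04 = 0.0046
  Newsletters: 0.175 × 0.08 × 0.1 = 0.0014
  Social: 0.365 × 0.17 × 0.11 = 0.0068255
Normalizing constant = 0.0128255.
P(Social | evidence) = 0.0068255 / 0.0128255 ≈ 0.532.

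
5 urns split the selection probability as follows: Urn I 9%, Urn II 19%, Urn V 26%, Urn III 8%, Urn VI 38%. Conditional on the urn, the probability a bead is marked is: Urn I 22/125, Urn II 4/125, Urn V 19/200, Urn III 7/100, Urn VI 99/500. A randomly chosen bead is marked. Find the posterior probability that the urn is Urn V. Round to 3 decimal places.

Unnormalized posteriors (prior × likelihood):
  Urn I: 0.09 × 0.176 = 0.01584
  Urn II: 0.19 × 0.032 = 0.00608
  Urn V: 0.26 × 0.095 = 0.0247
  Urn III: 0.08 × 0.07 = 0.0056
  Urn VI: 0.38 × 0.198 = 0.07524
Total = 0.12746.
P(Urn V | evidence) = 0.0247 / 0.12746 ≈ 0.194.

0.194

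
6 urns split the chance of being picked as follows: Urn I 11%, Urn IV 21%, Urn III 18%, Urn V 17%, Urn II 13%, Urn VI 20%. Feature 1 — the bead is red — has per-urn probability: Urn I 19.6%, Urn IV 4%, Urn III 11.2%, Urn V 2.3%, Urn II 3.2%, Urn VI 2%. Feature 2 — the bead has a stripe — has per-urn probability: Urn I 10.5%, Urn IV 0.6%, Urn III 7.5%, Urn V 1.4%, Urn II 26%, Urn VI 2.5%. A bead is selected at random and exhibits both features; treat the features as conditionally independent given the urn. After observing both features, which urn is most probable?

Compute prior × likelihood for every hypothesis:
  Urn I: 0.11 × 0.196 × 0.105 = 0.0022638
  Urn IV: 0.21 × 0.04 × 0.006 = 0.0000504
  Urn III: 0.18 × 0.112 × 0.075 = 0.001512
  Urn V: 0.17 × 0.023 × 0.014 = 0.00005474
  Urn II: 0.13 × 0.032 × 0.26 = 0.0010816
  Urn VI: 0.2 × 0.02 × 0.025 = 0.0001
Normalizing constant = 0.00506254.
Largest term belongs to Urn I, so Urn I is most probable.

Urn I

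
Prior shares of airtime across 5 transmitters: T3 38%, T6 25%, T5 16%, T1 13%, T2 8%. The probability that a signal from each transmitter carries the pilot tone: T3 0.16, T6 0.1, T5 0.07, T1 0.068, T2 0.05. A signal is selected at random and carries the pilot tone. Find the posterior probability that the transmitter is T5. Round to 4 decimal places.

0.1020

Prior × likelihood for each hypothesis:
  T3: 0.38 × 0.16 = 0.0608
  T6: 0.25 × 0.1 = 0.025
  T5: 0.16 × 0.07 = 0.0112
  T1: 0.13 × 0.068 = 0.00884
  T2: 0.08 × 0.05 = 0.004
Normalizing constant = 0.10984.
P(T5 | evidence) = 0.0112 / 0.10984 ≈ 0.1020.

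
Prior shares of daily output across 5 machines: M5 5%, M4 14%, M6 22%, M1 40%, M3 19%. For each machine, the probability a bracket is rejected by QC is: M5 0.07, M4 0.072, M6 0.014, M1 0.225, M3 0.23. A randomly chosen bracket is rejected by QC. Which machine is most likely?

M1

Prior × likelihood for each hypothesis:
  M5: 0.05 × 0.07 = 0.0035
  M4: 0.14 × 0.072 = 0.01008
  M6: 0.22 × 0.014 = 0.00308
  M1: 0.4 × 0.225 = 0.09
  M3: 0.19 × 0.23 = 0.0437
Normalizing constant = 0.15036.
Largest term belongs to M1, so M1 is most probable.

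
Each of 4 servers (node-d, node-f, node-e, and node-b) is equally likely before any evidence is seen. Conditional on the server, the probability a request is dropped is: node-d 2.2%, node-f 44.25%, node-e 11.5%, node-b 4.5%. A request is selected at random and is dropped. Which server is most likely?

node-f

With a uniform prior (1/4 each), posterior ∝ likelihood:
  node-d: 0.022
  node-f: 0.4425
  node-e: 0.115
  node-b: 0.045
Total = 0.6245.
Largest term belongs to node-f, so node-f is most probable.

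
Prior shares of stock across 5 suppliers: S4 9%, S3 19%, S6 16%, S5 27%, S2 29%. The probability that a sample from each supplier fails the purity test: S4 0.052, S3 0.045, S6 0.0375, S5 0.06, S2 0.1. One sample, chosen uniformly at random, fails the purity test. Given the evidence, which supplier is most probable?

Compute prior × likelihood for every hypothesis:
  S4: 0.09 × 0.052 = 0.00468
  S3: 0.19 × 0.045 = 0.00855
  S6: 0.16 × 0.0375 = 0.006
  S5: 0.27 × 0.06 = 0.0162
  S2: 0.29 × 0.1 = 0.029
Normalizing constant = 0.06443.
Largest term belongs to S2, so S2 is most probable.

S2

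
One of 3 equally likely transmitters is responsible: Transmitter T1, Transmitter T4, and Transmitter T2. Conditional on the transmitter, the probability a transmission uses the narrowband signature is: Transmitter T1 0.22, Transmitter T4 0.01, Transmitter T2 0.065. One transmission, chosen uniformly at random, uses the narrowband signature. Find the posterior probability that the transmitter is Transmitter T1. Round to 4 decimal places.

0.7458

With a uniform prior (1/3 each), posterior ∝ likelihood:
  Transmitter T1: 0.22
  Transmitter T4: 0.01
  Transmitter T2: 0.065
Normalizing constant = 0.295.
P(Transmitter T1 | evidence) = 0.22 / 0.295 ≈ 0.7458.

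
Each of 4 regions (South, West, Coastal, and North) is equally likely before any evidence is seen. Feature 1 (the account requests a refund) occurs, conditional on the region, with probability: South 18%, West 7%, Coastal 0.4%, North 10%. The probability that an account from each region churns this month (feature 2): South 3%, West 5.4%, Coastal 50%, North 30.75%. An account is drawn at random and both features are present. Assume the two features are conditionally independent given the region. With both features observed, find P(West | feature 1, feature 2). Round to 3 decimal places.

0.090

With a uniform prior (1/4 each), posterior ∝ likelihood:
  South: 0.18 × 0.03 = 0.0054
  West: 0.07 × 0.054 = 0.00378
  Coastal: 0.004 × 0.5 = 0.002
  North: 0.1 × 0.3075 = 0.03075
Normalizing constant = 0.04193.
P(West | evidence) = 0.00378 / 0.04193 ≈ 0.090.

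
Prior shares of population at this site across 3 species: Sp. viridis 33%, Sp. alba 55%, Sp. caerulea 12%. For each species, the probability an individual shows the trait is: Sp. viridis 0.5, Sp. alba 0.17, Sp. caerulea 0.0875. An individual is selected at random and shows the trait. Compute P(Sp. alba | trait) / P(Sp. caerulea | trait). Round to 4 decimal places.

Unnormalized posteriors (prior × likelihood):
  Sp. viridis: 0.33 × 0.5 = 0.165
  Sp. alba: 0.55 × 0.17 = 0.0935
  Sp. caerulea: 0.12 × 0.0875 = 0.0105
Normalizing constant = 0.269.
The ratio is 0.0935 / 0.0105 (the normalizer cancels) = 8.9048.

8.9048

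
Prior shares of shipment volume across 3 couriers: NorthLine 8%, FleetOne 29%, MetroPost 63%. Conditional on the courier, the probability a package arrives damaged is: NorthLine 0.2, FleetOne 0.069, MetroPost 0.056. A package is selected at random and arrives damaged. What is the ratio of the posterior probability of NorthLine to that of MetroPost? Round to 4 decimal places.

0.4535

By Bayes' rule, posterior ∝ prior × likelihood:
  NorthLine: 0.08 × 0.2 = 0.016
  FleetOne: 0.29 × 0.069 = 0.02001
  MetroPost: 0.63 × 0.056 = 0.03528
Normalizing constant = 0.07129.
The ratio is 0.016 / 0.03528 (the normalizer cancels) = 0.4535.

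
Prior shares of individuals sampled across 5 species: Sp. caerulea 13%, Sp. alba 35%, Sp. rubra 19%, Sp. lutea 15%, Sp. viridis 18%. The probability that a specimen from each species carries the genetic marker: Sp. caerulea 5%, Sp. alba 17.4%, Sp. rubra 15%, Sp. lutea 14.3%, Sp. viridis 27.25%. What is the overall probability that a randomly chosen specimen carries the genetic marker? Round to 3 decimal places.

0.166

By Bayes' rule, posterior ∝ prior × likelihood:
  Sp. caerulea: 0.13 × 0.05 = 0.0065
  Sp. alba: 0.35 × 0.174 = 0.0609
  Sp. rubra: 0.19 × 0.15 = 0.0285
  Sp. lutea: 0.15 × 0.143 = 0.02145
  Sp. viridis: 0.18 × 0.2725 = 0.04905
P(marker) = 0.0065 + 0.0609 + 0.0285 + 0.02145 + 0.04905 = 0.1664 → 0.166.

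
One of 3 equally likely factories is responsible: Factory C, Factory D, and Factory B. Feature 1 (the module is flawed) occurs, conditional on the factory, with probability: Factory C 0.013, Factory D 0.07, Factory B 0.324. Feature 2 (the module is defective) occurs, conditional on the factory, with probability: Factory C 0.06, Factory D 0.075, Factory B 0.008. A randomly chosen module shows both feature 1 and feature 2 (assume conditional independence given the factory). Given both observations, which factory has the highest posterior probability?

Factory D

Since the prior is uniform, the posterior is proportional to the likelihood:
  Factory C: 0.013 × 0.06 = 0.00078
  Factory D: 0.07 × 0.075 = 0.00525
  Factory B: 0.324 × 0.008 = 0.002592
Normalizing constant = 0.008622.
Largest term belongs to Factory D, so Factory D is most probable.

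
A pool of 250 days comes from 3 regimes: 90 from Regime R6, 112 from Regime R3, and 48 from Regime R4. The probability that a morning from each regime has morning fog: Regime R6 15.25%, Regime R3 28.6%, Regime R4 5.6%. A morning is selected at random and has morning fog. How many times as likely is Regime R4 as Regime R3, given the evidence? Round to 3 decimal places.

0.084

Unnormalized posteriors (prior × likelihood):
  Regime R6: 0.36 × 0.1525 = 0.0549
  Regime R3: 0.448 × 0.286 = 0.128128
  Regime R4: 0.192 × 0.056 = 0.010752
Normalizing constant = 0.19378.
The ratio is 0.010752 / 0.128128 (the normalizer cancels) = 0.084.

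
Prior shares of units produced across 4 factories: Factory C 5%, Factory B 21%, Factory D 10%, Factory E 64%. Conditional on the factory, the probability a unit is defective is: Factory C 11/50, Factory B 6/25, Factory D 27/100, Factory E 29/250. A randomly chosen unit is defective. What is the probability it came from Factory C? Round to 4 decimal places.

0.0676

By Bayes' rule, posterior ∝ prior × likelihood:
  Factory C: 0.05 × 0.22 = 0.011
  Factory B: 0.21 × 0.24 = 0.0504
  Factory D: 0.1 × 0.27 = 0.027
  Factory E: 0.64 × 0.116 = 0.07424
Total = 0.16264.
P(Factory C | evidence) = 0.011 / 0.16264 ≈ 0.0676.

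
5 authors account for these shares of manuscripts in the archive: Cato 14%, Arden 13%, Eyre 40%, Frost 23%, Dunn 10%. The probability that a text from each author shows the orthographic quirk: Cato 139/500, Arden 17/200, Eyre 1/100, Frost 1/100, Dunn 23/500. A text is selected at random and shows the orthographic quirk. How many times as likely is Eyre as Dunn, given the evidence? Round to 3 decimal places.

Prior × likelihood for each hypothesis:
  Cato: 0.14 × 0.278 = 0.03892
  Arden: 0.13 × 0.085 = 0.01105
  Eyre: 0.4 × 0.01 = 0.004
  Frost: 0.23 × 0.01 = 0.0023
  Dunn: 0.1 × 0.046 = 0.0046
Sum = 0.06087.
The ratio is 0.004 / 0.0046 (the normalizer cancels) = 0.870.

0.870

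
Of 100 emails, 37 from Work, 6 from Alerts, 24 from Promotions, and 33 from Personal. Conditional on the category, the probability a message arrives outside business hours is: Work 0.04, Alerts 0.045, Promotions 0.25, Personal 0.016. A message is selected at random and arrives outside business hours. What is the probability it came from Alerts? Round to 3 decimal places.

Compute prior × likelihood for every hypothesis:
  Work: 0.37 × 0.04 = 0.0148
  Alerts: 0.06 × 0.045 = 0.0027
  Promotions: 0.24 × 0.25 = 0.06
  Personal: 0.33 × 0.016 = 0.00528
Sum = 0.08278.
P(Alerts | evidence) = 0.0027 / 0.08278 ≈ 0.033.

0.033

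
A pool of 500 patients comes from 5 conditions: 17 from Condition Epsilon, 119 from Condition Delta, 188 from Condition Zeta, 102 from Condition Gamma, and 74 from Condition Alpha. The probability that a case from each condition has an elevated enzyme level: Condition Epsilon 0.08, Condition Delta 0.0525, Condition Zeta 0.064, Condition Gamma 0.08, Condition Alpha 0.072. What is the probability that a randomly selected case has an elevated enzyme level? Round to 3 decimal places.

0.066

Compute prior × likelihood for every hypothesis:
  Condition Epsilon: 0.034 × 0.08 = 0.00272
  Condition Delta: 0.238 × 0.0525 = 0.012495
  Condition Zeta: 0.376 × 0.064 = 0.024064
  Condition Gamma: 0.204 × 0.08 = 0.01632
  Condition Alpha: 0.148 × 0.072 = 0.010656
P(elevated) = 0.00272 + 0.012495 + 0.024064 + 0.01632 + 0.010656 = 0.066255 → 0.066.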